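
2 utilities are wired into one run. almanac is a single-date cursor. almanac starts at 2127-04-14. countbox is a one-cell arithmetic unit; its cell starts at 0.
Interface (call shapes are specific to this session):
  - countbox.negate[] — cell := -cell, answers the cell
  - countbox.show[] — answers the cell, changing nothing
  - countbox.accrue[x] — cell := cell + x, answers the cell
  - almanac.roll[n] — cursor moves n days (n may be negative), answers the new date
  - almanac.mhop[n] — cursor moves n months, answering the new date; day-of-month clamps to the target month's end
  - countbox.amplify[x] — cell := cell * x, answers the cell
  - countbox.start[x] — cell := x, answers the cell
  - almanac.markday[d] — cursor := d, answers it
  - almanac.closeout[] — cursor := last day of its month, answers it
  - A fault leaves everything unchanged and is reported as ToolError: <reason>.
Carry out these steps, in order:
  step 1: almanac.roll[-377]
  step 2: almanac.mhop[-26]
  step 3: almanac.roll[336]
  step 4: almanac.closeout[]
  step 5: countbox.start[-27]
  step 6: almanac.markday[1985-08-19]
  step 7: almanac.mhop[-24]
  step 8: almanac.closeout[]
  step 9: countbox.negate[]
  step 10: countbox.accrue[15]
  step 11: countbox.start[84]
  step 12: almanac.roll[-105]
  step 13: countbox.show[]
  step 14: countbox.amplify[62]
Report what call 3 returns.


;; almanac.roll(n: -377) == 2126-04-02
;; almanac.mhop(n: -26) == 2124-02-02
;; almanac.roll(n: 336) == 2125-01-03
;; almanac.closeout() == 2125-01-31
;; countbox.start(x: -27) == -27
;; almanac.markday(d: 1985-08-19) == 1985-08-19
;; almanac.mhop(n: -24) == 1983-08-19
;; almanac.closeout() == 1983-08-31
;; countbox.negate() == 27
;; countbox.accrue(x: 15) == 42
;; countbox.start(x: 84) == 84
;; almanac.roll(n: -105) == 1983-05-18
;; countbox.show() == 84
;; countbox.amplify(x: 62) == 5208

Answer: 2125-01-03


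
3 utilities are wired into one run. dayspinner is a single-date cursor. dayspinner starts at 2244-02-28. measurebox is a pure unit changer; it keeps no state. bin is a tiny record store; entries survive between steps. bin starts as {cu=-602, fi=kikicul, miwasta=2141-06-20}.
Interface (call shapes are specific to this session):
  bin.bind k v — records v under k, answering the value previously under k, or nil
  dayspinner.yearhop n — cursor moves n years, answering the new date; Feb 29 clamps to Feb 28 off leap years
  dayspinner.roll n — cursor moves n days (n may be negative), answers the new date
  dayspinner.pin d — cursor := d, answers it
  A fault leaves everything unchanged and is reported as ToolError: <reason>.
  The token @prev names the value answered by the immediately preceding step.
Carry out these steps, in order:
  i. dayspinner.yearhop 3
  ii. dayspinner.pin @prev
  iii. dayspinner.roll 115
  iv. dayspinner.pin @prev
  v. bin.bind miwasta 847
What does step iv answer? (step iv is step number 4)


-- 1. dayspinner.yearhop(n: 3) : 2247-02-28
-- 2. dayspinner.pin(d: @prev) : 2247-02-28
-- 3. dayspinner.roll(n: 115) : 2247-06-23
-- 4. dayspinner.pin(d: @prev) : 2247-06-23
-- 5. bin.bind(k: miwasta, v: 847) : 2141-06-20

Answer: 2247-06-23


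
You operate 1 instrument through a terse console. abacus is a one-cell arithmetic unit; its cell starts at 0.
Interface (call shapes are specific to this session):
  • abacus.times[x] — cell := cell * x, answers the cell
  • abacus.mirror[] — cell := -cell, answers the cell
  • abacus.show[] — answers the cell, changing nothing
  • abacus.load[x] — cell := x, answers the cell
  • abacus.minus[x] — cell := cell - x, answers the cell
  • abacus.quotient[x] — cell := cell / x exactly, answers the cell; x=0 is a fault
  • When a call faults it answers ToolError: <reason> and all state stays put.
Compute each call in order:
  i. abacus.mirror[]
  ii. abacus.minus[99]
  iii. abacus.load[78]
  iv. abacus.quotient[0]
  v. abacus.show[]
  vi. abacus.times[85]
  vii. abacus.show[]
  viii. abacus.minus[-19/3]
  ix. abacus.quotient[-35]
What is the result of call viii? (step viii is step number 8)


Answer: 19909/3

Derivation:
==> abacus.mirror()
<== 0
==> abacus.minus(99)
<== -99
==> abacus.load(78)
<== 78
==> abacus.quotient(0)
<== ToolError: division by zero
==> abacus.show()
<== 78
==> abacus.times(85)
<== 6630
==> abacus.show()
<== 6630
==> abacus.minus(-19/3)
<== 19909/3
==> abacus.quotient(-35)
<== -19909/105


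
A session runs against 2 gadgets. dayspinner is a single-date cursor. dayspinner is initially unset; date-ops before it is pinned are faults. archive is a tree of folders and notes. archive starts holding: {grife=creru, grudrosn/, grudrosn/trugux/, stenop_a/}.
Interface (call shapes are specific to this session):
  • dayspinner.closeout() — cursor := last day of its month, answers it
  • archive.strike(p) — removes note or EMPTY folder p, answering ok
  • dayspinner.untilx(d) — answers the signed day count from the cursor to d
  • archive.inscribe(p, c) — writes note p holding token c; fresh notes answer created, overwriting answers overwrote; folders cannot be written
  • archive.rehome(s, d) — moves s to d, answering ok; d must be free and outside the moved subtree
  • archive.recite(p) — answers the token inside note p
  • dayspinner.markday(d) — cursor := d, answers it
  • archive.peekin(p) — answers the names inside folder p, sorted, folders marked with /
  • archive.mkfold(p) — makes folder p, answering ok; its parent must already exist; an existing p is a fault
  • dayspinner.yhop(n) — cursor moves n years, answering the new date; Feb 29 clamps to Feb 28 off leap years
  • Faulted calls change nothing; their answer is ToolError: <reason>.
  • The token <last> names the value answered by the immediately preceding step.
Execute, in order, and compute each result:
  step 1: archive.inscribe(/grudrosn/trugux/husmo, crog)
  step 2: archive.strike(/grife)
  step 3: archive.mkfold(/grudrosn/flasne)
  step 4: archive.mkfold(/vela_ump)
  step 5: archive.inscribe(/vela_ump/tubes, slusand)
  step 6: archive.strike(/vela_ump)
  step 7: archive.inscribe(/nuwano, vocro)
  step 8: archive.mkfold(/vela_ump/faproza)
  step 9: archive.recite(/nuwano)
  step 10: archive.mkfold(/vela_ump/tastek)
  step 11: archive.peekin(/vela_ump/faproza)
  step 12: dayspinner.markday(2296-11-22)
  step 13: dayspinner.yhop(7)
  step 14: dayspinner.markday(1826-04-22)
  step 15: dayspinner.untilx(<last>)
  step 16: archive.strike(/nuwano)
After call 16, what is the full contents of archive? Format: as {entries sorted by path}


>> inscribe(p→/grudrosn/trugux/husmo, c→crog)
<< created
>> strike(p→/grife)
<< ok
>> mkfold(p→/grudrosn/flasne)
<< ok
>> mkfold(p→/vela_ump)
<< ok
>> inscribe(p→/vela_ump/tubes, c→slusand)
<< created
>> strike(p→/vela_ump)
<< ToolError: not empty
>> inscribe(p→/nuwano, c→vocro)
<< created
>> mkfold(p→/vela_ump/faproza)
<< ok
>> recite(p→/nuwano)
<< vocro
>> mkfold(p→/vela_ump/tastek)
<< ok
>> peekin(p→/vela_ump/faproza)
<< []
>> markday(d→2296-11-22)
<< 2296-11-22
>> yhop(n→7)
<< 2303-11-22
>> markday(d→1826-04-22)
<< 1826-04-22
>> untilx(d→<last>)
<< 0
>> strike(p→/nuwano)
<< ok

Answer: {grudrosn/, grudrosn/flasne/, grudrosn/trugux/, grudrosn/trugux/husmo=crog, stenop_a/, vela_ump/, vela_ump/faproza/, vela_ump/tastek/, vela_ump/tubes=slusand}


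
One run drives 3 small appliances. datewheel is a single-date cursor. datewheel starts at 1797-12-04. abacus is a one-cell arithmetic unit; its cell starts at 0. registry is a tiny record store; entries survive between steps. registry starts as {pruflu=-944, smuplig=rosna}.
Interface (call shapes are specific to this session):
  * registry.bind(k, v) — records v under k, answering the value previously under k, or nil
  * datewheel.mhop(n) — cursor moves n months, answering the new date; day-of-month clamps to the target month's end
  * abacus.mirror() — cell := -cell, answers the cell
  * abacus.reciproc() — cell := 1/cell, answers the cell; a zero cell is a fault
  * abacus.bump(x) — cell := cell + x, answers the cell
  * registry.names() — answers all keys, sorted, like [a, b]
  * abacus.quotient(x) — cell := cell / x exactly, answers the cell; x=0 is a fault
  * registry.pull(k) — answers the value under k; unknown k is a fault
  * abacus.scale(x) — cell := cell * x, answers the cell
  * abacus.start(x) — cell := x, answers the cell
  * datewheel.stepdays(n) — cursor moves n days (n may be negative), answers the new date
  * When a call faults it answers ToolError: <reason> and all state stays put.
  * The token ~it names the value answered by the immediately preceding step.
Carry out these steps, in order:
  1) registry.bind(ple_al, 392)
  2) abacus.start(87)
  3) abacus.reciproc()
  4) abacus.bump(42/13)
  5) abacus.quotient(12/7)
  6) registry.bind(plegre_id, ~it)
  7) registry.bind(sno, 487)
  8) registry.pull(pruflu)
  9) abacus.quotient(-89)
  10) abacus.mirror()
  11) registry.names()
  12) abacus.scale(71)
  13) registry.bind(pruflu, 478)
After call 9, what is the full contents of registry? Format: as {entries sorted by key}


Answer: {ple_al=392, plegre_id=25669/13572, pruflu=-944, smuplig=rosna, sno=487}

Derivation:
# registry.bind(k='ple_al', v='392') => nil
# abacus.start(x='87') => 87
# abacus.reciproc() => 1/87
# abacus.bump(x='42/13') => 3667/1131
# abacus.quotient(x='12/7') => 25669/13572
# registry.bind(k='plegre_id', v='~it') => nil
# registry.bind(k='sno', v='487') => nil
# registry.pull(k='pruflu') => -944
# abacus.quotient(x='-89') => -25669/1207908
# abacus.mirror() => 25669/1207908
# registry.names() => [ple_al, plegre_id, pruflu, smuplig, sno]
# abacus.scale(x='71') => 1822499/1207908
# registry.bind(k='pruflu', v='478') => -944


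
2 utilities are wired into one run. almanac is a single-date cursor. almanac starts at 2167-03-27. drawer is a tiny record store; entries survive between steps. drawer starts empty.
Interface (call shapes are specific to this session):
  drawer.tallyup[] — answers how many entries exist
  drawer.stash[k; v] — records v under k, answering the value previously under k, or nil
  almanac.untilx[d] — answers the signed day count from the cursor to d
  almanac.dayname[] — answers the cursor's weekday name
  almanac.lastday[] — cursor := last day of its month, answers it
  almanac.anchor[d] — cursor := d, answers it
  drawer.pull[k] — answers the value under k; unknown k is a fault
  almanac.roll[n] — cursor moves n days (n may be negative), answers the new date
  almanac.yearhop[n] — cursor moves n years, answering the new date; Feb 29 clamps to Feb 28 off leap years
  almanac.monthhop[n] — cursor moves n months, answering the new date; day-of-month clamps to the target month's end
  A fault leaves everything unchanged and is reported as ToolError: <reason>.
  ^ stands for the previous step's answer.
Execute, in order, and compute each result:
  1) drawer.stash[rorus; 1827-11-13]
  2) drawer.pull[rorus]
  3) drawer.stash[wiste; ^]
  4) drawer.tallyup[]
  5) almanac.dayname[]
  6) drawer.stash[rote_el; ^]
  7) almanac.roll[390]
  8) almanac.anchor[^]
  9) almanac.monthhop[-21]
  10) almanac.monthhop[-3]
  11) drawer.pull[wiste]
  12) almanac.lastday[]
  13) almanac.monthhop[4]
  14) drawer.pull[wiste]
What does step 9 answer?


Answer: 2166-07-20

Derivation:
Step: drawer.stash[k='rorus'; v='1827-11-13']
Result: nil
Step: drawer.pull[k='rorus']
Result: 1827-11-13
Step: drawer.stash[k='wiste'; v='^']
Result: nil
Step: drawer.tallyup[]
Result: 2
Step: almanac.dayname[]
Result: Friday
Step: drawer.stash[k='rote_el'; v='^']
Result: nil
Step: almanac.roll[n='390']
Result: 2168-04-20
Step: almanac.anchor[d='^']
Result: 2168-04-20
Step: almanac.monthhop[n='-21']
Result: 2166-07-20
Step: almanac.monthhop[n='-3']
Result: 2166-04-20
Step: drawer.pull[k='wiste']
Result: 1827-11-13
Step: almanac.lastday[]
Result: 2166-04-30
Step: almanac.monthhop[n='4']
Result: 2166-08-30
Step: drawer.pull[k='wiste']
Result: 1827-11-13


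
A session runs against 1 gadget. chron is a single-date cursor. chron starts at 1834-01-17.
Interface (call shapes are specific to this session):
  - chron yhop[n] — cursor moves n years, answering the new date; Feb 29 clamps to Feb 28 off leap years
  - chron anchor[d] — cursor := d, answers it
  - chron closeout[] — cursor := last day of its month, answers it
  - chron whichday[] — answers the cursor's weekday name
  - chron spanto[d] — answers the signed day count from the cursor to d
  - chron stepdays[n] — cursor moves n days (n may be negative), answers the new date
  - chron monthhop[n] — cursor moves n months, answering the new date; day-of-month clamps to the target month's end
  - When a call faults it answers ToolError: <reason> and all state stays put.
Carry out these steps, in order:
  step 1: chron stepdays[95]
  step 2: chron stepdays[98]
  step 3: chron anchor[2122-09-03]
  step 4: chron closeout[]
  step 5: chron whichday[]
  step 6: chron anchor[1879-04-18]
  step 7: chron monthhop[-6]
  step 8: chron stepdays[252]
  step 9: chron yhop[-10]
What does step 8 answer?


% 1. chron stepdays(n: 95) => 1834-04-22
% 2. chron stepdays(n: 98) => 1834-07-29
% 3. chron anchor(d: 2122-09-03) => 2122-09-03
% 4. chron closeout() => 2122-09-30
% 5. chron whichday() => Wednesday
% 6. chron anchor(d: 1879-04-18) => 1879-04-18
% 7. chron monthhop(n: -6) => 1878-10-18
% 8. chron stepdays(n: 252) => 1879-06-27
% 9. chron yhop(n: -10) => 1869-06-27

Answer: 1879-06-27


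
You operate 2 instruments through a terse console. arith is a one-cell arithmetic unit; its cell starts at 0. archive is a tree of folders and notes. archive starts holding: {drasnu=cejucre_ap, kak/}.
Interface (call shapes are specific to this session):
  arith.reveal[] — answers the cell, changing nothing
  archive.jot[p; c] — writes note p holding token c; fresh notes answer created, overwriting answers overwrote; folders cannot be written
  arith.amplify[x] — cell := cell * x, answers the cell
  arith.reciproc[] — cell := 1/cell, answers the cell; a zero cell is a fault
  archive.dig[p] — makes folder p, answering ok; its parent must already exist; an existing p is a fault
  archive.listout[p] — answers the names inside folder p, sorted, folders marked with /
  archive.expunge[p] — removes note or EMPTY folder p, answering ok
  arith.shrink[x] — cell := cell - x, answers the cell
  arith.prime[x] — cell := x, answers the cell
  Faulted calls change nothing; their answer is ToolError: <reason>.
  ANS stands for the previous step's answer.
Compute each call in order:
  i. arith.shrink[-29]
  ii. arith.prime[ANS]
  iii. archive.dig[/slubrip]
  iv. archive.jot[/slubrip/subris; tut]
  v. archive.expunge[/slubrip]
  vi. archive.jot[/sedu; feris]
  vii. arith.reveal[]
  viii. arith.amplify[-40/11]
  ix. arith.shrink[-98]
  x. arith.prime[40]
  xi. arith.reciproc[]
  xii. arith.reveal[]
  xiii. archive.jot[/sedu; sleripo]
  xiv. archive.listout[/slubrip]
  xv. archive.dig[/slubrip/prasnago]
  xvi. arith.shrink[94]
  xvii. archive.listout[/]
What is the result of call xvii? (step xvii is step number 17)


Answer: [drasnu, kak/, sedu, slubrip/]

Derivation:
-- arith.shrink(x=-29) ~> 29
-- arith.prime(x=ANS) ~> 29
-- archive.dig(p=/slubrip) ~> ok
-- archive.jot(p=/slubrip/subris, c=tut) ~> created
-- archive.expunge(p=/slubrip) ~> ToolError: not empty
-- archive.jot(p=/sedu, c=feris) ~> created
-- arith.reveal() ~> 29
-- arith.amplify(x=-40/11) ~> -1160/11
-- arith.shrink(x=-98) ~> -82/11
-- arith.prime(x=40) ~> 40
-- arith.reciproc() ~> 1/40
-- arith.reveal() ~> 1/40
-- archive.jot(p=/sedu, c=sleripo) ~> overwrote
-- archive.listout(p=/slubrip) ~> [subris]
-- archive.dig(p=/slubrip/prasnago) ~> ok
-- arith.shrink(x=94) ~> -3759/40
-- archive.listout(p=/) ~> [drasnu, kak/, sedu, slubrip/]


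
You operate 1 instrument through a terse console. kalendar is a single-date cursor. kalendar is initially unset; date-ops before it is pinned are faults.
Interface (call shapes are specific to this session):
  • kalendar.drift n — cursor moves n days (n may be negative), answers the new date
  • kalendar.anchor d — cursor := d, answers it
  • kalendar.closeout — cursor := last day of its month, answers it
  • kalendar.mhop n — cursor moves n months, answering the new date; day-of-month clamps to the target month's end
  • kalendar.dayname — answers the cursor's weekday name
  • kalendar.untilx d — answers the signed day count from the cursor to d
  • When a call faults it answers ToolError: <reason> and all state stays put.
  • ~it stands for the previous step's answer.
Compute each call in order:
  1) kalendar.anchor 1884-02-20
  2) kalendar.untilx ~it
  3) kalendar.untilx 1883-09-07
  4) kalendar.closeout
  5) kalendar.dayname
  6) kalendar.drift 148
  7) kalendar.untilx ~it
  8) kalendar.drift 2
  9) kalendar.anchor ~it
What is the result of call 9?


Do: kalendar.anchor[1884-02-20]
See: 1884-02-20
Do: kalendar.untilx[~it]
See: 0
Do: kalendar.untilx[1883-09-07]
See: -166
Do: kalendar.closeout[]
See: 1884-02-29
Do: kalendar.dayname[]
See: Friday
Do: kalendar.drift[148]
See: 1884-07-26
Do: kalendar.untilx[~it]
See: 0
Do: kalendar.drift[2]
See: 1884-07-28
Do: kalendar.anchor[~it]
See: 1884-07-28

Answer: 1884-07-28


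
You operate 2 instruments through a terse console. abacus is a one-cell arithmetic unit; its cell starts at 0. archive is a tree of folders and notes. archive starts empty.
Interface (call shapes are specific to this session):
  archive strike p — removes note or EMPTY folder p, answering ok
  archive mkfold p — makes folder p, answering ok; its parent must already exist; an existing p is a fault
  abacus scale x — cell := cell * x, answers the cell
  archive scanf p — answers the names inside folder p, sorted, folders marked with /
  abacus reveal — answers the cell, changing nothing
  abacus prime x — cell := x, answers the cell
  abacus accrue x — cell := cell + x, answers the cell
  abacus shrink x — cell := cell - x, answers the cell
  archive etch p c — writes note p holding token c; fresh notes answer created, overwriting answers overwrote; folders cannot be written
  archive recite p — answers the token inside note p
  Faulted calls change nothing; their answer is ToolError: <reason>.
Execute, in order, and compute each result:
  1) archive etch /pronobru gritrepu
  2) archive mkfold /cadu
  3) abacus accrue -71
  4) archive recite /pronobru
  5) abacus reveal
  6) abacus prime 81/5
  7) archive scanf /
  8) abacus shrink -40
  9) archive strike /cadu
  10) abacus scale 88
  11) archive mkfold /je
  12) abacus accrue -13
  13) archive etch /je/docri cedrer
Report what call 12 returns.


Answer: 24663/5

Derivation:
~$ archive etch p='/pronobru' c='gritrepu'
= created
~$ archive mkfold p='/cadu'
= ok
~$ abacus accrue x='-71'
= -71
~$ archive recite p='/pronobru'
= gritrepu
~$ abacus reveal
= -71
~$ abacus prime x='81/5'
= 81/5
~$ archive scanf p='/'
= [cadu/, pronobru]
~$ abacus shrink x='-40'
= 281/5
~$ archive strike p='/cadu'
= ok
~$ abacus scale x='88'
= 24728/5
~$ archive mkfold p='/je'
= ok
~$ abacus accrue x='-13'
= 24663/5
~$ archive etch p='/je/docri' c='cedrer'
= created


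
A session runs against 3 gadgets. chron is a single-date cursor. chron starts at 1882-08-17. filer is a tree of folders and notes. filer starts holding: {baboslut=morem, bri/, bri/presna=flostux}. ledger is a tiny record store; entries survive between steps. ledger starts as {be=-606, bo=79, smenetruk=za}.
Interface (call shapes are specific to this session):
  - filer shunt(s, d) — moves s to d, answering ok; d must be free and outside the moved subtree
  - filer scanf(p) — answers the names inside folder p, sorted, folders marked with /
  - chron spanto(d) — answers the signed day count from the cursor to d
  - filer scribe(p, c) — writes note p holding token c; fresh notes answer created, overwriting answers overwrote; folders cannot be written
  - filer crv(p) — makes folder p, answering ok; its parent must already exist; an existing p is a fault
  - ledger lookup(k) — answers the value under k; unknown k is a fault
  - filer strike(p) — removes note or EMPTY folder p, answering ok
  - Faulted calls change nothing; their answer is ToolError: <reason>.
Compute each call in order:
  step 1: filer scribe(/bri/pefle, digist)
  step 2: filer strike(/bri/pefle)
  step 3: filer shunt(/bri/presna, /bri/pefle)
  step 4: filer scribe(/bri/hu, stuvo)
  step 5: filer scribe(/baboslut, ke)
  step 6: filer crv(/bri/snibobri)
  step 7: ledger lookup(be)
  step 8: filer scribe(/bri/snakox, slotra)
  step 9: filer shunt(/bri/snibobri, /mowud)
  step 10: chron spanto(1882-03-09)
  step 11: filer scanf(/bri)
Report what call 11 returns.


Answer: [hu, pefle, snakox]

Derivation:
# filer scribe(p=/bri/pefle, c=digist) : created
# filer strike(p=/bri/pefle) : ok
# filer shunt(s=/bri/presna, d=/bri/pefle) : ok
# filer scribe(p=/bri/hu, c=stuvo) : created
# filer scribe(p=/baboslut, c=ke) : overwrote
# filer crv(p=/bri/snibobri) : ok
# ledger lookup(k=be) : -606
# filer scribe(p=/bri/snakox, c=slotra) : created
# filer shunt(s=/bri/snibobri, d=/mowud) : ok
# chron spanto(d=1882-03-09) : -161
# filer scanf(p=/bri) : [hu, pefle, snakox]


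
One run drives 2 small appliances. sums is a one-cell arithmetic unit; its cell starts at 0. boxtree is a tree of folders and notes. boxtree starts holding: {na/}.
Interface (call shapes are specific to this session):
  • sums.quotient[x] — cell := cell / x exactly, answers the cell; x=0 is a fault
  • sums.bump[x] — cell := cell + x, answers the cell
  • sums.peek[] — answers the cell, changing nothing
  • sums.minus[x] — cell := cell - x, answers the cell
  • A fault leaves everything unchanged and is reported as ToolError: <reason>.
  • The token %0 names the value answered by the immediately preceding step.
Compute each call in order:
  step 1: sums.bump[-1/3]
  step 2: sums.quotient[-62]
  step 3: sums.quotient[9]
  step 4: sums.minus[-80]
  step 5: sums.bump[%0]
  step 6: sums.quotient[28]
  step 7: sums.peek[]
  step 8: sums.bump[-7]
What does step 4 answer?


Answer: 133921/1674

Derivation:
> sums.bump x=-1/3
[out] -1/3
> sums.quotient x=-62
[out] 1/186
> sums.quotient x=9
[out] 1/1674
> sums.minus x=-80
[out] 133921/1674
> sums.bump x=%0
[out] 133921/837
> sums.quotient x=28
[out] 133921/23436
> sums.peek
[out] 133921/23436
> sums.bump x=-7
[out] -30131/23436


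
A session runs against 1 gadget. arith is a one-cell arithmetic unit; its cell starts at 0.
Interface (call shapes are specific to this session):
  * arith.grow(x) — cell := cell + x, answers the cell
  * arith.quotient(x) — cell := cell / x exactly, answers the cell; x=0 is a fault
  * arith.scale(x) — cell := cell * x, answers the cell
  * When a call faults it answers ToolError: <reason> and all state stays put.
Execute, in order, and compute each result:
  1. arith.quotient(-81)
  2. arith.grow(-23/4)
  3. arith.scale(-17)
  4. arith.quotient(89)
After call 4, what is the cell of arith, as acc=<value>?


Answer: acc=391/356

Derivation:
$ arith.quotient x=-81
= 0
$ arith.grow x=-23/4
= -23/4
$ arith.scale x=-17
= 391/4
$ arith.quotient x=89
= 391/356


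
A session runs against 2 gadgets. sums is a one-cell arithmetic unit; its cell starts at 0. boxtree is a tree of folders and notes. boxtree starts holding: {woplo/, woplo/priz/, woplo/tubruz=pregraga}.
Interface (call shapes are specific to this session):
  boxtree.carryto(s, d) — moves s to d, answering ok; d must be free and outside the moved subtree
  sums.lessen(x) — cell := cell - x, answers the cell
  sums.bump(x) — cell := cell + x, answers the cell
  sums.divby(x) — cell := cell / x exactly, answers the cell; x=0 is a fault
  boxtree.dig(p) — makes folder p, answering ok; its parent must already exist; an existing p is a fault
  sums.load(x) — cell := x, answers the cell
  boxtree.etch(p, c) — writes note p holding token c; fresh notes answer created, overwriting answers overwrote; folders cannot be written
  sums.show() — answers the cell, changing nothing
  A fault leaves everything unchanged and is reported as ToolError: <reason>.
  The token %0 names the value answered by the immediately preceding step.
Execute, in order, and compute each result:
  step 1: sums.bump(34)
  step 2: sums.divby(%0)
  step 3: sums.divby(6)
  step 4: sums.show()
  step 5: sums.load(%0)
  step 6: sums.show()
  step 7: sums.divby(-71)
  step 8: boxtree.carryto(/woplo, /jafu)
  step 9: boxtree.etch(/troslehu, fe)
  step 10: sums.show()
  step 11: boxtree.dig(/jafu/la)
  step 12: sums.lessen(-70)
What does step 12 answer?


Answer: 29819/426

Derivation:
# 1. sums.bump(x: 34) : 34
# 2. sums.divby(x: %0) : 1
# 3. sums.divby(x: 6) : 1/6
# 4. sums.show() : 1/6
# 5. sums.load(x: %0) : 1/6
# 6. sums.show() : 1/6
# 7. sums.divby(x: -71) : -1/426
# 8. boxtree.carryto(s: /woplo, d: /jafu) : ok
# 9. boxtree.etch(p: /troslehu, c: fe) : created
# 10. sums.show() : -1/426
# 11. boxtree.dig(p: /jafu/la) : ok
# 12. sums.lessen(x: -70) : 29819/426


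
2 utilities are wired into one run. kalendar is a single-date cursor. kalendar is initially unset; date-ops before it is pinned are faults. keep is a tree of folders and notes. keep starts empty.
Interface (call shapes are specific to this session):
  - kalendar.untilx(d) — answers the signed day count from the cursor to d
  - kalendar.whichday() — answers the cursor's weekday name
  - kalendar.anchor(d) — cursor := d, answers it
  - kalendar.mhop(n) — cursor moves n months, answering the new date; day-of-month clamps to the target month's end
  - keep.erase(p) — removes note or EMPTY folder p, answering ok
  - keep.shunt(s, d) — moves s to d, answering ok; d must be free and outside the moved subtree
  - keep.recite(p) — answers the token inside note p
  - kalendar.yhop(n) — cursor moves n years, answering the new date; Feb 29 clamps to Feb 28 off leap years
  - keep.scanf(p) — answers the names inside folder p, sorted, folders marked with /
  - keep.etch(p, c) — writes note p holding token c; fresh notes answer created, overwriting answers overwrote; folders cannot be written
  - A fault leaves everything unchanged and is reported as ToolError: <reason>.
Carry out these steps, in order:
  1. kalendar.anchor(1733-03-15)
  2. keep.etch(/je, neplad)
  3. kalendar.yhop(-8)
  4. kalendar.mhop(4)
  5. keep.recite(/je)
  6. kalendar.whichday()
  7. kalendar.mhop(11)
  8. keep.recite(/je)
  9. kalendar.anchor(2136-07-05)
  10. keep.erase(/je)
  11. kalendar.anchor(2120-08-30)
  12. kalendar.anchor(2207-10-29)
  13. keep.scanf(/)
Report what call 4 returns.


Answer: 1725-07-15

Derivation:
>>> kalendar.anchor d=1733-03-15
:: 1733-03-15
>>> keep.etch p=/je c=neplad
:: created
>>> kalendar.yhop n=-8
:: 1725-03-15
>>> kalendar.mhop n=4
:: 1725-07-15
>>> keep.recite p=/je
:: neplad
>>> kalendar.whichday
:: Sunday
>>> kalendar.mhop n=11
:: 1726-06-15
>>> keep.recite p=/je
:: neplad
>>> kalendar.anchor d=2136-07-05
:: 2136-07-05
>>> keep.erase p=/je
:: ok
>>> kalendar.anchor d=2120-08-30
:: 2120-08-30
>>> kalendar.anchor d=2207-10-29
:: 2207-10-29
>>> keep.scanf p=/
:: []


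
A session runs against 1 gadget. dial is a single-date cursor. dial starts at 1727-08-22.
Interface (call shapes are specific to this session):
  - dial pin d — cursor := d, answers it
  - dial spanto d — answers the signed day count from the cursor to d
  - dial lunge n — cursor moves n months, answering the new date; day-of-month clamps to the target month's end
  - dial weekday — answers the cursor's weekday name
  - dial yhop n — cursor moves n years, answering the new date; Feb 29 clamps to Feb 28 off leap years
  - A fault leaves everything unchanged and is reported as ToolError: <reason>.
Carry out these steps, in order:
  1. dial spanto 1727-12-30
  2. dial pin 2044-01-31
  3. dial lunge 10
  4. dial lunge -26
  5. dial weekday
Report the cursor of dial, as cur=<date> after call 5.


Answer: cur=2042-09-30

Derivation:
$ dial spanto d='1727-12-30'
:: 130
$ dial pin d='2044-01-31'
:: 2044-01-31
$ dial lunge n='10'
:: 2044-11-30
$ dial lunge n='-26'
:: 2042-09-30
$ dial weekday
:: Tuesday


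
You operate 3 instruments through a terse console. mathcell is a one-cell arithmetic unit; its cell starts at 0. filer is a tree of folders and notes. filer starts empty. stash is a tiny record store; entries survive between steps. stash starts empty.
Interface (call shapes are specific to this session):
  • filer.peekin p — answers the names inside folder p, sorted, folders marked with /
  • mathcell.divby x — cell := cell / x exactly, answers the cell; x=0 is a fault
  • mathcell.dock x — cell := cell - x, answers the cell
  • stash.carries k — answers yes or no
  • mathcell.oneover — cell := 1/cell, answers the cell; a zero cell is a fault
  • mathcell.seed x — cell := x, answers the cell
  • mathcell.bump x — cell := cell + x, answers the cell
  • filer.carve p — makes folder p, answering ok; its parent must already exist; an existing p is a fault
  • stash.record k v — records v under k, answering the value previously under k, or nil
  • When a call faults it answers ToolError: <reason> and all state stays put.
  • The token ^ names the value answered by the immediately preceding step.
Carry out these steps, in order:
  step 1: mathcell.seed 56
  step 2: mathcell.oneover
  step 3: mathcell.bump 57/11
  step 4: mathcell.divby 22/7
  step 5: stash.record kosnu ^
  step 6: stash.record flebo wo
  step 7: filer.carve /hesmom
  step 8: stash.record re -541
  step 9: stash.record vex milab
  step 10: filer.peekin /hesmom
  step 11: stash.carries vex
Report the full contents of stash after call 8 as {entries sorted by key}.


>> mathcell.seed(x='56')
<< 56
>> mathcell.oneover()
<< 1/56
>> mathcell.bump(x='57/11')
<< 3203/616
>> mathcell.divby(x='22/7')
<< 3203/1936
>> stash.record(k='kosnu', v='^')
<< nil
>> stash.record(k='flebo', v='wo')
<< nil
>> filer.carve(p='/hesmom')
<< ok
>> stash.record(k='re', v='-541')
<< nil
>> stash.record(k='vex', v='milab')
<< nil
>> filer.peekin(p='/hesmom')
<< []
>> stash.carries(k='vex')
<< yes

Answer: {flebo=wo, kosnu=3203/1936, re=-541}


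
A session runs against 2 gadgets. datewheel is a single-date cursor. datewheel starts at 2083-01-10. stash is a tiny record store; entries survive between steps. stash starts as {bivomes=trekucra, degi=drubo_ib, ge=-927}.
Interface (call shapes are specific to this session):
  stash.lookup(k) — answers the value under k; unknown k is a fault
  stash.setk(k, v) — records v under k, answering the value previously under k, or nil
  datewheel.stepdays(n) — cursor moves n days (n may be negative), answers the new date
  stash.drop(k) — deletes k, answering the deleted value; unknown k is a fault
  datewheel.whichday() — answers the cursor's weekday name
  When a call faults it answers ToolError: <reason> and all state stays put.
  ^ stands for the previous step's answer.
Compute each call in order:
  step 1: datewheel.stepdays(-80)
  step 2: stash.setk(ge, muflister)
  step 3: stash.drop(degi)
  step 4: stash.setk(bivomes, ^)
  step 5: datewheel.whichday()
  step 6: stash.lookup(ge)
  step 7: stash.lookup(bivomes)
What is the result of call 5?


Answer: Thursday

Derivation:
;; stepdays(n=-80) == 2082-10-22
;; setk(k=ge, v=muflister) == -927
;; drop(k=degi) == drubo_ib
;; setk(k=bivomes, v=^) == trekucra
;; whichday() == Thursday
;; lookup(k=ge) == muflister
;; lookup(k=bivomes) == drubo_ib


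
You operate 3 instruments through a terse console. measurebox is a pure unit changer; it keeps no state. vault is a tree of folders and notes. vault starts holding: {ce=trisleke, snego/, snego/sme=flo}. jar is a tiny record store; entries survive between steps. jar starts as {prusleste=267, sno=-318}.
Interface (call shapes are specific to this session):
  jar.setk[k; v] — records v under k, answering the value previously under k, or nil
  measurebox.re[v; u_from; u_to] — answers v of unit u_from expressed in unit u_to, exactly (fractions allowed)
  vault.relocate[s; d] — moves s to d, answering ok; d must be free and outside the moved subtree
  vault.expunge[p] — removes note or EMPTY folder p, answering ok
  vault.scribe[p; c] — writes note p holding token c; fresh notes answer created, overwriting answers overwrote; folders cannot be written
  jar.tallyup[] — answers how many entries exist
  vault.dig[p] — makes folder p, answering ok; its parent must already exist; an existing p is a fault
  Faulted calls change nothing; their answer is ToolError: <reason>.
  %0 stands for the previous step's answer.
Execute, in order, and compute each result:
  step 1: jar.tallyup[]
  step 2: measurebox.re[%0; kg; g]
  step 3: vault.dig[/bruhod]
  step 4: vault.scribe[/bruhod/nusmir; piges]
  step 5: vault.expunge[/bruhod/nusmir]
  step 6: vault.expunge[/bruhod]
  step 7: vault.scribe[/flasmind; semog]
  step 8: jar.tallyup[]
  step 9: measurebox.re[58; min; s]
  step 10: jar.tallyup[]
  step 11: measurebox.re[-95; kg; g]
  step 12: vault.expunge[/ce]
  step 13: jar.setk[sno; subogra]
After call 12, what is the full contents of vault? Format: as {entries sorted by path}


! tallyup() : 2
! re(v→%0, u_from→kg, u_to→g) : 2000
! dig(p→/bruhod) : ok
! scribe(p→/bruhod/nusmir, c→piges) : created
! expunge(p→/bruhod/nusmir) : ok
! expunge(p→/bruhod) : ok
! scribe(p→/flasmind, c→semog) : created
! tallyup() : 2
! re(v→58, u_from→min, u_to→s) : 3480
! tallyup() : 2
! re(v→-95, u_from→kg, u_to→g) : -95000
! expunge(p→/ce) : ok
! setk(k→sno, v→subogra) : -318

Answer: {flasmind=semog, snego/, snego/sme=flo}


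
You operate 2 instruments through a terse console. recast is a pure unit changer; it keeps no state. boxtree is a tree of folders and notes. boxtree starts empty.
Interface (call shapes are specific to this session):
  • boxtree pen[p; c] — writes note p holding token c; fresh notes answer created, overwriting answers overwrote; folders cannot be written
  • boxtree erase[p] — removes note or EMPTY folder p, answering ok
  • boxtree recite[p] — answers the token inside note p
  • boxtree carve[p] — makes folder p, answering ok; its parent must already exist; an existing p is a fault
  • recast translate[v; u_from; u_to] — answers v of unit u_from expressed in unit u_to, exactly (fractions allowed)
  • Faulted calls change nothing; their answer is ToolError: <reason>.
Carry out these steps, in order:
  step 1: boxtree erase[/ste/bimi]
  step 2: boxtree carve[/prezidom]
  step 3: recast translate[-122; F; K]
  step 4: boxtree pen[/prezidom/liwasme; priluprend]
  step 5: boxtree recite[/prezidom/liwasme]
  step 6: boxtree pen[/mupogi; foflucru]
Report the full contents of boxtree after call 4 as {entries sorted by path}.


% boxtree erase p=/ste/bimi
:: ToolError: not found
% boxtree carve p=/prezidom
:: ok
% recast translate v=-122 u_from=F u_to=K
:: 33767/180
% boxtree pen p=/prezidom/liwasme c=priluprend
:: created
% boxtree recite p=/prezidom/liwasme
:: priluprend
% boxtree pen p=/mupogi c=foflucru
:: created

Answer: {prezidom/, prezidom/liwasme=priluprend}


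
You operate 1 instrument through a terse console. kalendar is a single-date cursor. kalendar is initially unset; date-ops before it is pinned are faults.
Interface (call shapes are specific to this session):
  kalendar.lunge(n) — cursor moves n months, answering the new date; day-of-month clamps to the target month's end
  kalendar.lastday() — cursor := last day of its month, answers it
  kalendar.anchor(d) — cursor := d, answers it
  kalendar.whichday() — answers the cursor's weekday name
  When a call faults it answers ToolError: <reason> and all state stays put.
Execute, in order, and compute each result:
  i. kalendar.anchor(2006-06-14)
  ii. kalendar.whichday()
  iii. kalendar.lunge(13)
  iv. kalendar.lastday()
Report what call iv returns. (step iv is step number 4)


Answer: 2007-07-31

Derivation:
# 1. kalendar.anchor(d→2006-06-14) -> 2006-06-14
# 2. kalendar.whichday() -> Wednesday
# 3. kalendar.lunge(n→13) -> 2007-07-14
# 4. kalendar.lastday() -> 2007-07-31


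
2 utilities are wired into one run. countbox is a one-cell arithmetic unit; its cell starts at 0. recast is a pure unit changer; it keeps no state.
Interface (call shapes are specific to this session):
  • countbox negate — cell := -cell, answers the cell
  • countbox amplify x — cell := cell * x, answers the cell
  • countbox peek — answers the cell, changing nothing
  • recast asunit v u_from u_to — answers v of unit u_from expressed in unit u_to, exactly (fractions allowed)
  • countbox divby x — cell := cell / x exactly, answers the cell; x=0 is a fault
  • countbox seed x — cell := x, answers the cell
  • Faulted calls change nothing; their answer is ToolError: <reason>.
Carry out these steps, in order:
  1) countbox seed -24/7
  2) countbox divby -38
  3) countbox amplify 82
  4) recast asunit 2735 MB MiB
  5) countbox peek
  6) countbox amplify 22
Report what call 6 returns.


Then countbox seed using x=-24/7, yielding -24/7.
Next I call countbox divby using x=-38, yielding 12/133.
I call countbox amplify using x=82, and observe 984/133.
Now I run recast asunit using v=2735, u_from=MB, u_to=MiB, which returns 42734375/16384.
Using countbox peek(): 984/133.
I use countbox amplify using x=22, — result: 21648/133.

Answer: 21648/133


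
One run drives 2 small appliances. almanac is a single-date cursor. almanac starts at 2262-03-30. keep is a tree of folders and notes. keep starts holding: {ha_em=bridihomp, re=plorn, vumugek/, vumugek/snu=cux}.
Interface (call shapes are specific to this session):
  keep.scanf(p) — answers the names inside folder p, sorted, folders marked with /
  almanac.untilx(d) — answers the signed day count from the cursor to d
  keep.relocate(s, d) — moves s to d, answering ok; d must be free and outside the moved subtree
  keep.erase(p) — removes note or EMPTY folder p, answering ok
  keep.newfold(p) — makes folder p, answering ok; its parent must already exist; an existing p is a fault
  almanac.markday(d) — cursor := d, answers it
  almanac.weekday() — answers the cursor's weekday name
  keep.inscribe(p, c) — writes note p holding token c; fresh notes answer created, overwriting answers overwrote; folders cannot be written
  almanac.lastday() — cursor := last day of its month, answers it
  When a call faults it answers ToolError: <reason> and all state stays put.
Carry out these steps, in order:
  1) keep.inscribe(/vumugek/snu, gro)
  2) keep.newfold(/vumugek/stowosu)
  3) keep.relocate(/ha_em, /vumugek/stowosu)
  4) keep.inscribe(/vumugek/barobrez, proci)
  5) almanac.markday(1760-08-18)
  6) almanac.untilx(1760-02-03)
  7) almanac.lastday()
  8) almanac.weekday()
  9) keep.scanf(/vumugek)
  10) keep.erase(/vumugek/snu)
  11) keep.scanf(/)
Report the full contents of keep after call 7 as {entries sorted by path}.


Answer: {ha_em=bridihomp, re=plorn, vumugek/, vumugek/barobrez=proci, vumugek/snu=gro, vumugek/stowosu/}

Derivation:
> inscribe p='/vumugek/snu' c='gro'
= overwrote
> newfold p='/vumugek/stowosu'
= ok
> relocate s='/ha_em' d='/vumugek/stowosu'
= ToolError: exists
> inscribe p='/vumugek/barobrez' c='proci'
= created
> markday d='1760-08-18'
= 1760-08-18
> untilx d='1760-02-03'
= -197
> lastday
= 1760-08-31
> weekday
= Sunday
> scanf p='/vumugek'
= [barobrez, snu, stowosu/]
> erase p='/vumugek/snu'
= ok
> scanf p='/'
= [ha_em, re, vumugek/]


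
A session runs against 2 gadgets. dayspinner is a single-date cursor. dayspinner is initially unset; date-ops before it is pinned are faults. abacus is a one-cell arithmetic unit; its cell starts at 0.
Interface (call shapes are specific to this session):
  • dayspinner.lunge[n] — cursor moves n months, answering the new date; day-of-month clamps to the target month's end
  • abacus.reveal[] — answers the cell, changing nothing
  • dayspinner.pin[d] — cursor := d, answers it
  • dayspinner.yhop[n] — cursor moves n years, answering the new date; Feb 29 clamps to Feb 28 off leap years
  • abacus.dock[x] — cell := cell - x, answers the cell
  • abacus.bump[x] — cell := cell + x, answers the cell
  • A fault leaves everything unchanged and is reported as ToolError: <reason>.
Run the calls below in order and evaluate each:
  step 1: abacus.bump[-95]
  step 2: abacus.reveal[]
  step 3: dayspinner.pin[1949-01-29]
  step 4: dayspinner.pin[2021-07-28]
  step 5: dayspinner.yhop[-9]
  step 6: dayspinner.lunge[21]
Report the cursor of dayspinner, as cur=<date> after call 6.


Using abacus.bump on x: -95, yielding -95.
I call abacus.reveal, and observe -95.
Now I run dayspinner.pin on d: 1949-01-29, which returns 1949-01-29.
I try dayspinner.pin on d: 2021-07-28: 2021-07-28.
Next I call dayspinner.yhop on n: -9, and see 2012-07-28.
I run dayspinner.lunge on n: 21, — result: 2014-04-28.

Answer: cur=2014-04-28
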